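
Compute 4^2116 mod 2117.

1756

4^1 ≡ 4 (mod 2117)
4^2 ≡ 4^2 = 16 ≡ 16 (mod 2117)
4^4 ≡ 16^2 = 256 ≡ 256 (mod 2117)
4^8 ≡ 256^2 = 65536 ≡ 2026 (mod 2117)
4^16 ≡ 2026^2 = 4104676 ≡ 1930 (mod 2117)
4^32 ≡ 1930^2 = 3724900 ≡ 1097 (mod 2117)
4^64 ≡ 1097^2 = 1203409 ≡ 953 (mod 2117)
4^128 ≡ 953^2 = 908209 ≡ 16 (mod 2117)
4^256 ≡ 16^2 = 256 ≡ 256 (mod 2117)
4^512 ≡ 256^2 = 65536 ≡ 2026 (mod 2117)
4^1024 ≡ 2026^2 = 4104676 ≡ 1930 (mod 2117)
4^2048 ≡ 1930^2 = 3724900 ≡ 1097 (mod 2117)
2116 = 2048 + 64 + 4 in binary powers of 2.
So 4^2116 ≡ 1097 · 953 · 256 ≡ 1756 (mod 2117).
Since 1756 ≠ 1, base 4 is a Fermat witness: 2117 is composite.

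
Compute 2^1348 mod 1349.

2^1 ≡ 2 (mod 1349)
2^2 ≡ 2^2 = 4 ≡ 4 (mod 1349)
2^4 ≡ 4^2 = 16 ≡ 16 (mod 1349)
2^8 ≡ 16^2 = 256 ≡ 256 (mod 1349)
2^16 ≡ 256^2 = 65536 ≡ 784 (mod 1349)
2^32 ≡ 784^2 = 614656 ≡ 861 (mod 1349)
2^64 ≡ 861^2 = 741321 ≡ 720 (mod 1349)
2^128 ≡ 720^2 = 518400 ≡ 384 (mod 1349)
2^256 ≡ 384^2 = 147456 ≡ 415 (mod 1349)
2^512 ≡ 415^2 = 172225 ≡ 902 (mod 1349)
2^1024 ≡ 902^2 = 813604 ≡ 157 (mod 1349)
1348 = 1024 + 256 + 64 + 4 in binary powers of 2.
So 2^1348 ≡ 157 · 415 · 720 · 16 ≡ 651 (mod 1349).
Since 651 ≠ 1, base 2 is a Fermat witness: 1349 is composite.

651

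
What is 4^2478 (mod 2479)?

4^1 ≡ 4 (mod 2479)
4^2 ≡ 4^2 = 16 ≡ 16 (mod 2479)
4^4 ≡ 16^2 = 256 ≡ 256 (mod 2479)
4^8 ≡ 256^2 = 65536 ≡ 1082 (mod 2479)
4^16 ≡ 1082^2 = 1170724 ≡ 636 (mod 2479)
4^32 ≡ 636^2 = 404496 ≡ 419 (mod 2479)
4^64 ≡ 419^2 = 175561 ≡ 2031 (mod 2479)
4^128 ≡ 2031^2 = 4124961 ≡ 2384 (mod 2479)
4^256 ≡ 2384^2 = 5683456 ≡ 1588 (mod 2479)
4^512 ≡ 1588^2 = 2521744 ≡ 601 (mod 2479)
4^1024 ≡ 601^2 = 361201 ≡ 1746 (mod 2479)
4^2048 ≡ 1746^2 = 3048516 ≡ 1825 (mod 2479)
2478 = 2048 + 256 + 128 + 32 + 8 + 4 + 2 in binary powers of 2.
So 4^2478 ≡ 1825 · 1588 · 2384 · 419 · 1082 · 256 · 16 ≡ 935 (mod 2479).
Since 935 ≠ 1, base 4 is a Fermat witness: 2479 is composite.

935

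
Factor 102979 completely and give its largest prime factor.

67

102979 = 29 · 3551
3551 = 53 · 67
67 is prime.
So 102979 = 29 · 53 · 67; the largest prime factor is 67.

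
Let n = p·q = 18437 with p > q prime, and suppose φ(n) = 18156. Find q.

φ(n) = (p−1)(q−1) = n − (p+q) + 1, so p + q = 18437 − 18156 + 1 = 282.
p and q are the roots of t² − 282t + 18437 = 0.
Discriminant: 282² − 4·18437 = 79524 − 73748 = 5776; √5776 = 76.
q = (282 − 76)/2 = 103, p = (282 + 76)/2 = 179.
Check: 103 · 179 = 18437.

103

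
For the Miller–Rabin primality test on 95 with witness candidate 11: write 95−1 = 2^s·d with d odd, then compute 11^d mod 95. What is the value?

26

95 − 1 = 94 = 2^1 · 47, so d = 47.
11^1 ≡ 11 (mod 95)
11^2 ≡ 11^2 = 121 ≡ 26 (mod 95)
11^4 ≡ 26^2 = 676 ≡ 11 (mod 95)
11^8 ≡ 11^2 = 121 ≡ 26 (mod 95)
11^16 ≡ 26^2 = 676 ≡ 11 (mod 95)
11^32 ≡ 11^2 = 121 ≡ 26 (mod 95)
47 = 32 + 8 + 4 + 2 + 1 in binary powers of 2.
So 11^47 ≡ 26 · 26 · 11 · 26 · 11 ≡ 26 (mod 95).
Squaring chain: 26; never reaches −1, so base 11 is a Miller–Rabin witness that 95 is composite.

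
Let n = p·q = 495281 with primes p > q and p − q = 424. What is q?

523

Since p = q + 424, we have 495281 = q(q + 424), so q² + 424q − 495281 = 0.
Discriminant: 424² + 4·495281 = 179776 + 1981124 = 2160900; √2160900 = 1470.
q = (−424 + 1470)/2 = 523, and p = q + 424 = 947.
Check: 523 · 947 = 495281.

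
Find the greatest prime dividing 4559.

4559 = 47 · 97
97 is prime.
So 4559 = 47 · 97; the largest prime factor is 97.

97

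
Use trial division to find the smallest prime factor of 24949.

24949 is odd.
Digit sum 28, not divisible by 3.
Ends in 9: not divisible by 5.
7: 24949 = 7·3564 + 1
11: 24949 = 11·2268 + 1
13: 24949 = 13·1919 + 2
17: 24949 = 17·1467 + 10
19: 24949 = 19·1313 + 2
23: 24949 = 23·1084 + 17
29: 24949 = 29·860 + 9
31: 24949 = 31·804 + 25
37: 24949 = 37·674 + 11
41: 24949 = 41·608 + 21
43: 24949 = 43·580 + 9
47: 24949 = 47·530 + 39
53: 24949 = 53·470 + 39
59: 24949 = 59·422 + 51
61: 24949 = 61·409

61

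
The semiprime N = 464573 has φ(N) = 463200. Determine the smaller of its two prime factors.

φ(n) = (p−1)(q−1) = n − (p+q) + 1, so p + q = 464573 − 463200 + 1 = 1374.
p and q are the roots of t² − 1374t + 464573 = 0.
Discriminant: 1374² − 4·464573 = 1887876 − 1858292 = 29584; √29584 = 172.
q = (1374 − 172)/2 = 601, p = (1374 + 172)/2 = 773.
Check: 601 · 773 = 464573.

601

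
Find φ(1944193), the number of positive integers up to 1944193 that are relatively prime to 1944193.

1893360

Factor: 1944193 = 71 · 139 · 197.
φ(1944193) = (71−1) · (139−1) · (197−1) = 70 · 138 · 196 = 1893360.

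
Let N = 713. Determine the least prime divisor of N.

713 is odd.
Digit sum 11, not divisible by 3.
Ends in 3: not divisible by 5.
7: 713 = 7·101 + 6
11: 713 = 11·64 + 9
13: 713 = 13·54 + 11
17: 713 = 17·41 + 16
19: 713 = 19·37 + 10
23: 713 = 23·31

23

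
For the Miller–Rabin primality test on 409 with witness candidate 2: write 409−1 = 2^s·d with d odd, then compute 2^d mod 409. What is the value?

143

409 − 1 = 408 = 2^3 · 51, so d = 51.
2^1 ≡ 2 (mod 409)
2^2 ≡ 2^2 = 4 ≡ 4 (mod 409)
2^4 ≡ 4^2 = 16 ≡ 16 (mod 409)
2^8 ≡ 16^2 = 256 ≡ 256 (mod 409)
2^16 ≡ 256^2 = 65536 ≡ 96 (mod 409)
2^32 ≡ 96^2 = 9216 ≡ 218 (mod 409)
51 = 32 + 16 + 2 + 1 in binary powers of 2.
So 2^51 ≡ 218 · 96 · 4 · 2 ≡ 143 (mod 409).
Squaring chain: 143 → 408 → 1; reaches −1, so base 2 does not prove 409 composite.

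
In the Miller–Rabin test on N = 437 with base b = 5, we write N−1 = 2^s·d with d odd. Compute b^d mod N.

437 − 1 = 436 = 2^2 · 109, so d = 109.
5^1 ≡ 5 (mod 437)
5^2 ≡ 5^2 = 25 ≡ 25 (mod 437)
5^4 ≡ 25^2 = 625 ≡ 188 (mod 437)
5^8 ≡ 188^2 = 35344 ≡ 384 (mod 437)
5^16 ≡ 384^2 = 147456 ≡ 187 (mod 437)
5^32 ≡ 187^2 = 34969 ≡ 9 (mod 437)
5^64 ≡ 9^2 = 81 ≡ 81 (mod 437)
109 = 64 + 32 + 8 + 4 + 1 in binary powers of 2.
So 5^109 ≡ 81 · 9 · 384 · 188 · 5 ≡ 290 (mod 437).
Squaring chain: 290 → 196; never reaches −1, so base 5 is a Miller–Rabin witness that 437 is composite.

290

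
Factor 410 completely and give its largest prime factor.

410 = 2 · 205
205 = 5 · 41
41 is prime.
So 410 = 2 · 5 · 41; the largest prime factor is 41.

41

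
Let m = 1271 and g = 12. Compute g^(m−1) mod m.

12^1 ≡ 12 (mod 1271)
12^2 ≡ 12^2 = 144 ≡ 144 (mod 1271)
12^4 ≡ 144^2 = 20736 ≡ 400 (mod 1271)
12^8 ≡ 400^2 = 160000 ≡ 1125 (mod 1271)
12^16 ≡ 1125^2 = 1265625 ≡ 980 (mod 1271)
12^32 ≡ 980^2 = 960400 ≡ 795 (mod 1271)
12^64 ≡ 795^2 = 632025 ≡ 338 (mod 1271)
12^128 ≡ 338^2 = 114244 ≡ 1125 (mod 1271)
12^256 ≡ 1125^2 = 1265625 ≡ 980 (mod 1271)
12^512 ≡ 980^2 = 960400 ≡ 795 (mod 1271)
12^1024 ≡ 795^2 = 632025 ≡ 338 (mod 1271)
1270 = 1024 + 128 + 64 + 32 + 16 + 4 + 2 in binary powers of 2.
So 12^1270 ≡ 338 · 1125 · 338 · 795 · 980 · 400 · 144 ≡ 893 (mod 1271).
Since 893 ≠ 1, base 12 is a Fermat witness: 1271 is composite.

893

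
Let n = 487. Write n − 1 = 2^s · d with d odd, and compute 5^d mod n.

487 − 1 = 486 = 2^1 · 243, so d = 243.
5^1 ≡ 5 (mod 487)
5^2 ≡ 5^2 = 25 ≡ 25 (mod 487)
5^4 ≡ 25^2 = 625 ≡ 138 (mod 487)
5^8 ≡ 138^2 = 19044 ≡ 51 (mod 487)
5^16 ≡ 51^2 = 2601 ≡ 166 (mod 487)
5^32 ≡ 166^2 = 27556 ≡ 284 (mod 487)
5^64 ≡ 284^2 = 80656 ≡ 301 (mod 487)
5^128 ≡ 301^2 = 90601 ≡ 19 (mod 487)
243 = 128 + 64 + 32 + 16 + 2 + 1 in binary powers of 2.
So 5^243 ≡ 19 · 301 · 284 · 166 · 25 · 5 ≡ 486 (mod 487).
Since 5^d ≡ 486 (mod 487), base 5 does not prove 487 composite.

486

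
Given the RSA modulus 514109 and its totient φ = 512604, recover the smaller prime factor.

523

φ(n) = (p−1)(q−1) = n − (p+q) + 1, so p + q = 514109 − 512604 + 1 = 1506.
p and q are the roots of t² − 1506t + 514109 = 0.
Discriminant: 1506² − 4·514109 = 2268036 − 2056436 = 211600; √211600 = 460.
q = (1506 − 460)/2 = 523, p = (1506 + 460)/2 = 983.
Check: 523 · 983 = 514109.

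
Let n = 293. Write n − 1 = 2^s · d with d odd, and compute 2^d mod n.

138

293 − 1 = 292 = 2^2 · 73, so d = 73.
2^1 ≡ 2 (mod 293)
2^2 ≡ 2^2 = 4 ≡ 4 (mod 293)
2^4 ≡ 4^2 = 16 ≡ 16 (mod 293)
2^8 ≡ 16^2 = 256 ≡ 256 (mod 293)
2^16 ≡ 256^2 = 65536 ≡ 197 (mod 293)
2^32 ≡ 197^2 = 38809 ≡ 133 (mod 293)
2^64 ≡ 133^2 = 17689 ≡ 109 (mod 293)
73 = 64 + 8 + 1 in binary powers of 2.
So 2^73 ≡ 109 · 256 · 2 ≡ 138 (mod 293).
Squaring chain: 138 → 292; reaches −1, so base 2 does not prove 293 composite.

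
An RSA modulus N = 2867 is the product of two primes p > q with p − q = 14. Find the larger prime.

61

Since p = q + 14, we have 2867 = q(q + 14), so q² + 14q − 2867 = 0.
Discriminant: 14² + 4·2867 = 196 + 11468 = 11664; √11664 = 108.
q = (−14 + 108)/2 = 47, and p = q + 14 = 61.
Check: 47 · 61 = 2867.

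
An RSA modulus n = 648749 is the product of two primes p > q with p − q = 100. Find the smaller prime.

Since p = q + 100, we have 648749 = q(q + 100), so q² + 100q − 648749 = 0.
Discriminant: 100² + 4·648749 = 10000 + 2594996 = 2604996; √2604996 = 1614.
q = (−100 + 1614)/2 = 757, and p = q + 100 = 857.
Check: 757 · 857 = 648749.

757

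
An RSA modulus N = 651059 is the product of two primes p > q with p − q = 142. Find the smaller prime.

739

Since p = q + 142, we have 651059 = q(q + 142), so q² + 142q − 651059 = 0.
Discriminant: 142² + 4·651059 = 20164 + 2604236 = 2624400; √2624400 = 1620.
q = (−142 + 1620)/2 = 739, and p = q + 142 = 881.
Check: 739 · 881 = 651059.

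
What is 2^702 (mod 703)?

628

2^1 ≡ 2 (mod 703)
2^2 ≡ 2^2 = 4 ≡ 4 (mod 703)
2^4 ≡ 4^2 = 16 ≡ 16 (mod 703)
2^8 ≡ 16^2 = 256 ≡ 256 (mod 703)
2^16 ≡ 256^2 = 65536 ≡ 157 (mod 703)
2^32 ≡ 157^2 = 24649 ≡ 44 (mod 703)
2^64 ≡ 44^2 = 1936 ≡ 530 (mod 703)
2^128 ≡ 530^2 = 280900 ≡ 403 (mod 703)
2^256 ≡ 403^2 = 162409 ≡ 16 (mod 703)
2^512 ≡ 16^2 = 256 ≡ 256 (mod 703)
702 = 512 + 128 + 32 + 16 + 8 + 4 + 2 in binary powers of 2.
So 2^702 ≡ 256 · 403 · 44 · 157 · 256 · 16 · 4 ≡ 628 (mod 703).
Since 628 ≠ 1, base 2 is a Fermat witness: 703 is composite.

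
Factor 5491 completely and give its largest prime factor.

19

5491 = 17 · 323
323 = 17 · 19
19 is prime.
So 5491 = 17^2 · 19; the largest prime factor is 19.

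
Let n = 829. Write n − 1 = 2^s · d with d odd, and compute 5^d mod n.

1

829 − 1 = 828 = 2^2 · 207, so d = 207.
5^1 ≡ 5 (mod 829)
5^2 ≡ 5^2 = 25 ≡ 25 (mod 829)
5^4 ≡ 25^2 = 625 ≡ 625 (mod 829)
5^8 ≡ 625^2 = 390625 ≡ 166 (mod 829)
5^16 ≡ 166^2 = 27556 ≡ 199 (mod 829)
5^32 ≡ 199^2 = 39601 ≡ 638 (mod 829)
5^64 ≡ 638^2 = 407044 ≡ 5 (mod 829)
5^128 ≡ 5^2 = 25 ≡ 25 (mod 829)
207 = 128 + 64 + 8 + 4 + 2 + 1 in binary powers of 2.
So 5^207 ≡ 25 · 5 · 166 · 625 · 25 · 5 ≡ 1 (mod 829).
Since 5^d ≡ 1 (mod 829), base 5 does not prove 829 composite.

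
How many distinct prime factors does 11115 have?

11115 = 3^2 · 1235
1235 = 5 · 247
247 = 13 · 19
11115 = 3^2 · 5 · 13 · 19, which has 4 distinct prime factors.

4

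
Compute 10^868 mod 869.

10^1 ≡ 10 (mod 869)
10^2 ≡ 10^2 = 100 ≡ 100 (mod 869)
10^4 ≡ 100^2 = 10000 ≡ 441 (mod 869)
10^8 ≡ 441^2 = 194481 ≡ 694 (mod 869)
10^16 ≡ 694^2 = 481636 ≡ 210 (mod 869)
10^32 ≡ 210^2 = 44100 ≡ 650 (mod 869)
10^64 ≡ 650^2 = 422500 ≡ 166 (mod 869)
10^128 ≡ 166^2 = 27556 ≡ 617 (mod 869)
10^256 ≡ 617^2 = 380689 ≡ 67 (mod 869)
10^512 ≡ 67^2 = 4489 ≡ 144 (mod 869)
868 = 512 + 256 + 64 + 32 + 4 in binary powers of 2.
So 10^868 ≡ 144 · 67 · 166 · 650 · 441 ≡ 749 (mod 869).
Since 749 ≠ 1, base 10 is a Fermat witness: 869 is composite.

749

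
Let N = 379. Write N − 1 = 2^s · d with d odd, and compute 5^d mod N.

379 − 1 = 378 = 2^1 · 189, so d = 189.
5^1 ≡ 5 (mod 379)
5^2 ≡ 5^2 = 25 ≡ 25 (mod 379)
5^4 ≡ 25^2 = 625 ≡ 246 (mod 379)
5^8 ≡ 246^2 = 60516 ≡ 255 (mod 379)
5^16 ≡ 255^2 = 65025 ≡ 216 (mod 379)
5^32 ≡ 216^2 = 46656 ≡ 39 (mod 379)
5^64 ≡ 39^2 = 1521 ≡ 5 (mod 379)
5^128 ≡ 5^2 = 25 ≡ 25 (mod 379)
189 = 128 + 32 + 16 + 8 + 4 + 1 in binary powers of 2.
So 5^189 ≡ 25 · 39 · 216 · 255 · 246 · 5 ≡ 1 (mod 379).
Since 5^d ≡ 1 (mod 379), base 5 does not prove 379 composite.

1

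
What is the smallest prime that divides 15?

15 is odd.
Digit sum 6, divisible by 3.

3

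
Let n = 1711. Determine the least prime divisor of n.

1711 is odd.
Digit sum 10, not divisible by 3.
Ends in 1: not divisible by 5.
7: 1711 = 7·244 + 3
11: 1711 = 11·155 + 6
13: 1711 = 13·131 + 8
17: 1711 = 17·100 + 11
19: 1711 = 19·90 + 1
23: 1711 = 23·74 + 9
29: 1711 = 29·59

29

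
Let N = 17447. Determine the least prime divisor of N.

73

17447 is odd.
Digit sum 23, not divisible by 3.
Ends in 7: not divisible by 5.
7: 17447 = 7·2492 + 3
11: 17447 = 11·1586 + 1
13: 17447 = 13·1342 + 1
17: 17447 = 17·1026 + 5
19: 17447 = 19·918 + 5
23: 17447 = 23·758 + 13
29: 17447 = 29·601 + 18
31: 17447 = 31·562 + 25
37: 17447 = 37·471 + 20
41: 17447 = 41·425 + 22
43: 17447 = 43·405 + 32
47: 17447 = 47·371 + 10
53: 17447 = 53·329 + 10
59: 17447 = 59·295 + 42
61: 17447 = 61·286 + 1
67: 17447 = 67·260 + 27
71: 17447 = 71·245 + 52
73: 17447 = 73·239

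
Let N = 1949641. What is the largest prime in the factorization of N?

1949641 = 23 · 84767
84767 = 29 · 2923
2923 = 37 · 79
79 is prime.
So 1949641 = 23 · 29 · 37 · 79; the largest prime factor is 79.

79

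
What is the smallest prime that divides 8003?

53

8003 is odd.
Digit sum 11, not divisible by 3.
Ends in 3: not divisible by 5.
7: 8003 = 7·1143 + 2
11: 8003 = 11·727 + 6
13: 8003 = 13·615 + 8
17: 8003 = 17·470 + 13
19: 8003 = 19·421 + 4
23: 8003 = 23·347 + 22
29: 8003 = 29·275 + 28
31: 8003 = 31·258 + 5
37: 8003 = 37·216 + 11
41: 8003 = 41·195 + 8
43: 8003 = 43·186 + 5
47: 8003 = 47·170 + 13
53: 8003 = 53·151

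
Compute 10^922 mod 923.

302

10^1 ≡ 10 (mod 923)
10^2 ≡ 10^2 = 100 ≡ 100 (mod 923)
10^4 ≡ 100^2 = 10000 ≡ 770 (mod 923)
10^8 ≡ 770^2 = 592900 ≡ 334 (mod 923)
10^16 ≡ 334^2 = 111556 ≡ 796 (mod 923)
10^32 ≡ 796^2 = 633616 ≡ 438 (mod 923)
10^64 ≡ 438^2 = 191844 ≡ 783 (mod 923)
10^128 ≡ 783^2 = 613089 ≡ 217 (mod 923)
10^256 ≡ 217^2 = 47089 ≡ 16 (mod 923)
10^512 ≡ 16^2 = 256 ≡ 256 (mod 923)
922 = 512 + 256 + 128 + 16 + 8 + 2 in binary powers of 2.
So 10^922 ≡ 256 · 16 · 217 · 796 · 334 · 100 ≡ 302 (mod 923).
Since 302 ≠ 1, base 10 is a Fermat witness: 923 is composite.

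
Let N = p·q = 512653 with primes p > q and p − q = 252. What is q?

Since p = q + 252, we have 512653 = q(q + 252), so q² + 252q − 512653 = 0.
Discriminant: 252² + 4·512653 = 63504 + 2050612 = 2114116; √2114116 = 1454.
q = (−252 + 1454)/2 = 601, and p = q + 252 = 853.
Check: 601 · 853 = 512653.

601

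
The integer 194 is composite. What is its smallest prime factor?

194 is even: 2 divides it.

2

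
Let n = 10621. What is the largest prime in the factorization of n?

43

10621 = 13 · 817
817 = 19 · 43
43 is prime.
So 10621 = 13 · 19 · 43; the largest prime factor is 43.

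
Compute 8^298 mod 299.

8^1 ≡ 8 (mod 299)
8^2 ≡ 8^2 = 64 ≡ 64 (mod 299)
8^4 ≡ 64^2 = 4096 ≡ 209 (mod 299)
8^8 ≡ 209^2 = 43681 ≡ 27 (mod 299)
8^16 ≡ 27^2 = 729 ≡ 131 (mod 299)
8^32 ≡ 131^2 = 17161 ≡ 118 (mod 299)
8^64 ≡ 118^2 = 13924 ≡ 170 (mod 299)
8^128 ≡ 170^2 = 28900 ≡ 196 (mod 299)
8^256 ≡ 196^2 = 38416 ≡ 144 (mod 299)
298 = 256 + 32 + 8 + 2 in binary powers of 2.
So 8^298 ≡ 144 · 118 · 27 · 64 ≡ 77 (mod 299).
Since 77 ≠ 1, base 8 is a Fermat witness: 299 is composite.

77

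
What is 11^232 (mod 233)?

1

11^1 ≡ 11 (mod 233)
11^2 ≡ 11^2 = 121 ≡ 121 (mod 233)
11^4 ≡ 121^2 = 14641 ≡ 195 (mod 233)
11^8 ≡ 195^2 = 38025 ≡ 46 (mod 233)
11^16 ≡ 46^2 = 2116 ≡ 19 (mod 233)
11^32 ≡ 19^2 = 361 ≡ 128 (mod 233)
11^64 ≡ 128^2 = 16384 ≡ 74 (mod 233)
11^128 ≡ 74^2 = 5476 ≡ 117 (mod 233)
232 = 128 + 64 + 32 + 8 in binary powers of 2.
So 11^232 ≡ 117 · 74 · 128 · 46 ≡ 1 (mod 233).
Since the result is 1, base 11 gives no evidence that 233 is composite.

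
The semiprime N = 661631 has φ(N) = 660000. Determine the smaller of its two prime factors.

751

φ(n) = (p−1)(q−1) = n − (p+q) + 1, so p + q = 661631 − 660000 + 1 = 1632.
p and q are the roots of t² − 1632t + 661631 = 0.
Discriminant: 1632² − 4·661631 = 2663424 − 2646524 = 16900; √16900 = 130.
q = (1632 − 130)/2 = 751, p = (1632 + 130)/2 = 881.
Check: 751 · 881 = 661631.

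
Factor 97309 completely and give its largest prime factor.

97309 = 31 · 3139
3139 = 43 · 73
73 is prime.
So 97309 = 31 · 43 · 73; the largest prime factor is 73.

73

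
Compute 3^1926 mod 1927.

237

3^1 ≡ 3 (mod 1927)
3^2 ≡ 3^2 = 9 ≡ 9 (mod 1927)
3^4 ≡ 9^2 = 81 ≡ 81 (mod 1927)
3^8 ≡ 81^2 = 6561 ≡ 780 (mod 1927)
3^16 ≡ 780^2 = 608400 ≡ 1395 (mod 1927)
3^32 ≡ 1395^2 = 1946025 ≡ 1682 (mod 1927)
3^64 ≡ 1682^2 = 2829124 ≡ 288 (mod 1927)
3^128 ≡ 288^2 = 82944 ≡ 83 (mod 1927)
3^256 ≡ 83^2 = 6889 ≡ 1108 (mod 1927)
3^512 ≡ 1108^2 = 1227664 ≡ 165 (mod 1927)
3^1024 ≡ 165^2 = 27225 ≡ 247 (mod 1927)
1926 = 1024 + 512 + 256 + 128 + 4 + 2 in binary powers of 2.
So 3^1926 ≡ 247 · 165 · 1108 · 83 · 81 · 9 ≡ 237 (mod 1927).
Since 237 ≠ 1, base 3 is a Fermat witness: 1927 is composite.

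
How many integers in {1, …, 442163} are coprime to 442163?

Factor: 442163 = 29 · 79 · 193.
φ(442163) = (29−1) · (79−1) · (193−1) = 28 · 78 · 192 = 419328.

419328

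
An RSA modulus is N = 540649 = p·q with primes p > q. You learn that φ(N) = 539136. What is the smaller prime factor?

577

φ(n) = (p−1)(q−1) = n − (p+q) + 1, so p + q = 540649 − 539136 + 1 = 1514.
p and q are the roots of t² − 1514t + 540649 = 0.
Discriminant: 1514² − 4·540649 = 2292196 − 2162596 = 129600; √129600 = 360.
q = (1514 − 360)/2 = 577, p = (1514 + 360)/2 = 937.
Check: 577 · 937 = 540649.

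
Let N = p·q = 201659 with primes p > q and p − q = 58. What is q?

421

Since p = q + 58, we have 201659 = q(q + 58), so q² + 58q − 201659 = 0.
Discriminant: 58² + 4·201659 = 3364 + 806636 = 810000; √810000 = 900.
q = (−58 + 900)/2 = 421, and p = q + 58 = 479.
Check: 421 · 479 = 201659.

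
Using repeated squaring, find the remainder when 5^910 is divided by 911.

1

5^1 ≡ 5 (mod 911)
5^2 ≡ 5^2 = 25 ≡ 25 (mod 911)
5^4 ≡ 25^2 = 625 ≡ 625 (mod 911)
5^8 ≡ 625^2 = 390625 ≡ 717 (mod 911)
5^16 ≡ 717^2 = 514089 ≡ 285 (mod 911)
5^32 ≡ 285^2 = 81225 ≡ 146 (mod 911)
5^64 ≡ 146^2 = 21316 ≡ 363 (mod 911)
5^128 ≡ 363^2 = 131769 ≡ 585 (mod 911)
5^256 ≡ 585^2 = 342225 ≡ 600 (mod 911)
5^512 ≡ 600^2 = 360000 ≡ 155 (mod 911)
910 = 512 + 256 + 128 + 8 + 4 + 2 in binary powers of 2.
So 5^910 ≡ 155 · 600 · 585 · 717 · 625 · 25 ≡ 1 (mod 911).
Since the result is 1, base 5 gives no evidence that 911 is composite.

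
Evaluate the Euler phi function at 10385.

Factor: 10385 = 5 · 31 · 67.
φ(10385) = (5−1) · (31−1) · (67−1) = 4 · 30 · 66 = 7920.

7920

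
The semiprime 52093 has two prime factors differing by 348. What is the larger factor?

Since p = q + 348, we have 52093 = q(q + 348), so q² + 348q − 52093 = 0.
Discriminant: 348² + 4·52093 = 121104 + 208372 = 329476; √329476 = 574.
q = (−348 + 574)/2 = 113, and p = q + 348 = 461.
Check: 113 · 461 = 52093.

461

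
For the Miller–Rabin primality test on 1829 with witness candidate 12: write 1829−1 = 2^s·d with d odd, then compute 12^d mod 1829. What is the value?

1829 − 1 = 1828 = 2^2 · 457, so d = 457.
12^1 ≡ 12 (mod 1829)
12^2 ≡ 12^2 = 144 ≡ 144 (mod 1829)
12^4 ≡ 144^2 = 20736 ≡ 617 (mod 1829)
12^8 ≡ 617^2 = 380689 ≡ 257 (mod 1829)
12^16 ≡ 257^2 = 66049 ≡ 205 (mod 1829)
12^32 ≡ 205^2 = 42025 ≡ 1787 (mod 1829)
12^64 ≡ 1787^2 = 3193369 ≡ 1764 (mod 1829)
12^128 ≡ 1764^2 = 3111696 ≡ 567 (mod 1829)
12^256 ≡ 567^2 = 321489 ≡ 1414 (mod 1829)
457 = 256 + 128 + 64 + 8 + 1 in binary powers of 2.
So 12^457 ≡ 1414 · 567 · 1764 · 257 · 12 ≡ 1543 (mod 1829).
Squaring chain: 1543 → 1320; never reaches −1, so base 12 is a Miller–Rabin witness that 1829 is composite.

1543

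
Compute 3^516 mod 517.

487

3^1 ≡ 3 (mod 517)
3^2 ≡ 3^2 = 9 ≡ 9 (mod 517)
3^4 ≡ 9^2 = 81 ≡ 81 (mod 517)
3^8 ≡ 81^2 = 6561 ≡ 357 (mod 517)
3^16 ≡ 357^2 = 127449 ≡ 267 (mod 517)
3^32 ≡ 267^2 = 71289 ≡ 460 (mod 517)
3^64 ≡ 460^2 = 211600 ≡ 147 (mod 517)
3^128 ≡ 147^2 = 21609 ≡ 412 (mod 517)
3^256 ≡ 412^2 = 169744 ≡ 168 (mod 517)
3^512 ≡ 168^2 = 28224 ≡ 306 (mod 517)
516 = 512 + 4 in binary powers of 2.
So 3^516 ≡ 306 · 81 ≡ 487 (mod 517).
Since 487 ≠ 1, base 3 is a Fermat witness: 517 is composite.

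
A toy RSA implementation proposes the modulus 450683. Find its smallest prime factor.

43

450683 is odd.
Digit sum 26, not divisible by 3.
Ends in 3: not divisible by 5.
7: 450683 = 7·64383 + 2
11: 450683 = 11·40971 + 2
13: 450683 = 13·34667 + 12
17: 450683 = 17·26510 + 13
19: 450683 = 19·23720 + 3
23: 450683 = 23·19594 + 21
29: 450683 = 29·15540 + 23
31: 450683 = 31·14538 + 5
37: 450683 = 37·12180 + 23
41: 450683 = 41·10992 + 11
43: 450683 = 43·10481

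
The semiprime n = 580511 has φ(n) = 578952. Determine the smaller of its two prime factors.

613

φ(n) = (p−1)(q−1) = n − (p+q) + 1, so p + q = 580511 − 578952 + 1 = 1560.
p and q are the roots of t² − 1560t + 580511 = 0.
Discriminant: 1560² − 4·580511 = 2433600 − 2322044 = 111556; √111556 = 334.
q = (1560 − 334)/2 = 613, p = (1560 + 334)/2 = 947.
Check: 613 · 947 = 580511.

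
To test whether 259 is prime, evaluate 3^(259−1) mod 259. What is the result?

211

3^1 ≡ 3 (mod 259)
3^2 ≡ 3^2 = 9 ≡ 9 (mod 259)
3^4 ≡ 9^2 = 81 ≡ 81 (mod 259)
3^8 ≡ 81^2 = 6561 ≡ 86 (mod 259)
3^16 ≡ 86^2 = 7396 ≡ 144 (mod 259)
3^32 ≡ 144^2 = 20736 ≡ 16 (mod 259)
3^64 ≡ 16^2 = 256 ≡ 256 (mod 259)
3^128 ≡ 256^2 = 65536 ≡ 9 (mod 259)
3^256 ≡ 9^2 = 81 ≡ 81 (mod 259)
258 = 256 + 2 in binary powers of 2.
So 3^258 ≡ 81 · 9 ≡ 211 (mod 259).
Since 211 ≠ 1, base 3 is a Fermat witness: 259 is composite.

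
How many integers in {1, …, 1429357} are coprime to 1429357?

Factor: 1429357 = 53 · 149 · 181.
φ(1429357) = (53−1) · (149−1) · (181−1) = 52 · 148 · 180 = 1385280.

1385280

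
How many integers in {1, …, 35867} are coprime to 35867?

31680

Factor: 35867 = 13 · 31 · 89.
φ(35867) = (13−1) · (31−1) · (89−1) = 12 · 30 · 88 = 31680.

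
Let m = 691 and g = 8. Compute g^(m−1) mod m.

8^1 ≡ 8 (mod 691)
8^2 ≡ 8^2 = 64 ≡ 64 (mod 691)
8^4 ≡ 64^2 = 4096 ≡ 641 (mod 691)
8^8 ≡ 641^2 = 410881 ≡ 427 (mod 691)
8^16 ≡ 427^2 = 182329 ≡ 596 (mod 691)
8^32 ≡ 596^2 = 355216 ≡ 42 (mod 691)
8^64 ≡ 42^2 = 1764 ≡ 382 (mod 691)
8^128 ≡ 382^2 = 145924 ≡ 123 (mod 691)
8^256 ≡ 123^2 = 15129 ≡ 618 (mod 691)
8^512 ≡ 618^2 = 381924 ≡ 492 (mod 691)
690 = 512 + 128 + 32 + 16 + 2 in binary powers of 2.
So 8^690 ≡ 492 · 123 · 42 · 596 · 64 ≡ 1 (mod 691).
Since the result is 1, base 8 gives no evidence that 691 is composite.

1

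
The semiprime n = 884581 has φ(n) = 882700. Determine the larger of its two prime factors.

971

φ(n) = (p−1)(q−1) = n − (p+q) + 1, so p + q = 884581 − 882700 + 1 = 1882.
p and q are the roots of t² − 1882t + 884581 = 0.
Discriminant: 1882² − 4·884581 = 3541924 − 3538324 = 3600; √3600 = 60.
q = (1882 − 60)/2 = 911, p = (1882 + 60)/2 = 971.
Check: 911 · 971 = 884581.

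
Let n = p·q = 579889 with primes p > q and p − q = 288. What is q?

631

Since p = q + 288, we have 579889 = q(q + 288), so q² + 288q − 579889 = 0.
Discriminant: 288² + 4·579889 = 82944 + 2319556 = 2402500; √2402500 = 1550.
q = (−288 + 1550)/2 = 631, and p = q + 288 = 919.
Check: 631 · 919 = 579889.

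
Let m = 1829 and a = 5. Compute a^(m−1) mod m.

5

5^1 ≡ 5 (mod 1829)
5^2 ≡ 5^2 = 25 ≡ 25 (mod 1829)
5^4 ≡ 25^2 = 625 ≡ 625 (mod 1829)
5^8 ≡ 625^2 = 390625 ≡ 1048 (mod 1829)
5^16 ≡ 1048^2 = 1098304 ≡ 904 (mod 1829)
5^32 ≡ 904^2 = 817216 ≡ 1482 (mod 1829)
5^64 ≡ 1482^2 = 2196324 ≡ 1524 (mod 1829)
5^128 ≡ 1524^2 = 2322576 ≡ 1575 (mod 1829)
5^256 ≡ 1575^2 = 2480625 ≡ 501 (mod 1829)
5^512 ≡ 501^2 = 251001 ≡ 428 (mod 1829)
5^1024 ≡ 428^2 = 183184 ≡ 284 (mod 1829)
1828 = 1024 + 512 + 256 + 32 + 4 in binary powers of 2.
So 5^1828 ≡ 284 · 428 · 501 · 1482 · 625 ≡ 5 (mod 1829).
Since 5 ≠ 1, base 5 is a Fermat witness: 1829 is composite.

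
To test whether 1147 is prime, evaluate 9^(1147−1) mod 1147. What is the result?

1062

9^1 ≡ 9 (mod 1147)
9^2 ≡ 9^2 = 81 ≡ 81 (mod 1147)
9^4 ≡ 81^2 = 6561 ≡ 826 (mod 1147)
9^8 ≡ 826^2 = 682276 ≡ 958 (mod 1147)
9^16 ≡ 958^2 = 917764 ≡ 164 (mod 1147)
9^32 ≡ 164^2 = 26896 ≡ 515 (mod 1147)
9^64 ≡ 515^2 = 265225 ≡ 268 (mod 1147)
9^128 ≡ 268^2 = 71824 ≡ 710 (mod 1147)
9^256 ≡ 710^2 = 504100 ≡ 567 (mod 1147)
9^512 ≡ 567^2 = 321489 ≡ 329 (mod 1147)
9^1024 ≡ 329^2 = 108241 ≡ 423 (mod 1147)
1146 = 1024 + 64 + 32 + 16 + 8 + 2 in binary powers of 2.
So 9^1146 ≡ 423 · 268 · 515 · 164 · 958 · 81 ≡ 1062 (mod 1147).
Since 1062 ≠ 1, base 9 is a Fermat witness: 1147 is composite.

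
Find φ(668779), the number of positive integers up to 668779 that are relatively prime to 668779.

Factor: 668779 = 43 · 103 · 151.
φ(668779) = (43−1) · (103−1) · (151−1) = 42 · 102 · 150 = 642600.

642600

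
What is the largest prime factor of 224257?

37

224257 = 11 · 20387
20387 = 19 · 1073
1073 = 29 · 37
37 is prime.
So 224257 = 11 · 19 · 29 · 37; the largest prime factor is 37.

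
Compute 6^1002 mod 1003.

6^1 ≡ 6 (mod 1003)
6^2 ≡ 6^2 = 36 ≡ 36 (mod 1003)
6^4 ≡ 36^2 = 1296 ≡ 293 (mod 1003)
6^8 ≡ 293^2 = 85849 ≡ 594 (mod 1003)
6^16 ≡ 594^2 = 352836 ≡ 783 (mod 1003)
6^32 ≡ 783^2 = 613089 ≡ 256 (mod 1003)
6^64 ≡ 256^2 = 65536 ≡ 341 (mod 1003)
6^128 ≡ 341^2 = 116281 ≡ 936 (mod 1003)
6^256 ≡ 936^2 = 876096 ≡ 477 (mod 1003)
6^512 ≡ 477^2 = 227529 ≡ 851 (mod 1003)
1002 = 512 + 256 + 128 + 64 + 32 + 8 + 2 in binary powers of 2.
So 6^1002 ≡ 851 · 477 · 936 · 341 · 256 · 594 · 36 ≡ 134 (mod 1003).
Since 134 ≠ 1, base 6 is a Fermat witness: 1003 is composite.

134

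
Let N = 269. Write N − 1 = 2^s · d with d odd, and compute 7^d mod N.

82

269 − 1 = 268 = 2^2 · 67, so d = 67.
7^1 ≡ 7 (mod 269)
7^2 ≡ 7^2 = 49 ≡ 49 (mod 269)
7^4 ≡ 49^2 = 2401 ≡ 249 (mod 269)
7^8 ≡ 249^2 = 62001 ≡ 131 (mod 269)
7^16 ≡ 131^2 = 17161 ≡ 214 (mod 269)
7^32 ≡ 214^2 = 45796 ≡ 66 (mod 269)
7^64 ≡ 66^2 = 4356 ≡ 52 (mod 269)
67 = 64 + 2 + 1 in binary powers of 2.
So 7^67 ≡ 52 · 49 · 7 ≡ 82 (mod 269).
Squaring chain: 82 → 268; reaches −1, so base 7 does not prove 269 composite.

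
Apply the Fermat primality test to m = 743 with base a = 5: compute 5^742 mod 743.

5^1 ≡ 5 (mod 743)
5^2 ≡ 5^2 = 25 ≡ 25 (mod 743)
5^4 ≡ 25^2 = 625 ≡ 625 (mod 743)
5^8 ≡ 625^2 = 390625 ≡ 550 (mod 743)
5^16 ≡ 550^2 = 302500 ≡ 99 (mod 743)
5^32 ≡ 99^2 = 9801 ≡ 142 (mod 743)
5^64 ≡ 142^2 = 20164 ≡ 103 (mod 743)
5^128 ≡ 103^2 = 10609 ≡ 207 (mod 743)
5^256 ≡ 207^2 = 42849 ≡ 498 (mod 743)
5^512 ≡ 498^2 = 248004 ≡ 585 (mod 743)
742 = 512 + 128 + 64 + 32 + 4 + 2 in binary powers of 2.
So 5^742 ≡ 585 · 207 · 103 · 142 · 625 · 25 ≡ 1 (mod 743).
Since the result is 1, base 5 gives no evidence that 743 is composite.

1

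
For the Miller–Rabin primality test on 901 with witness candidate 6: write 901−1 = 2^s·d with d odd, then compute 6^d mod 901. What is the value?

901 − 1 = 900 = 2^2 · 225, so d = 225.
6^1 ≡ 6 (mod 901)
6^2 ≡ 6^2 = 36 ≡ 36 (mod 901)
6^4 ≡ 36^2 = 1296 ≡ 395 (mod 901)
6^8 ≡ 395^2 = 156025 ≡ 152 (mod 901)
6^16 ≡ 152^2 = 23104 ≡ 579 (mod 901)
6^32 ≡ 579^2 = 335241 ≡ 69 (mod 901)
6^64 ≡ 69^2 = 4761 ≡ 256 (mod 901)
6^128 ≡ 256^2 = 65536 ≡ 664 (mod 901)
225 = 128 + 64 + 32 + 1 in binary powers of 2.
So 6^225 ≡ 664 · 256 · 69 · 6 ≡ 771 (mod 901).
Squaring chain: 771 → 682; never reaches −1, so base 6 is a Miller–Rabin witness that 901 is composite.

771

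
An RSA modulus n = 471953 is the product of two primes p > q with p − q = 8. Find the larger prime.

691

Since p = q + 8, we have 471953 = q(q + 8), so q² + 8q − 471953 = 0.
Discriminant: 8² + 4·471953 = 64 + 1887812 = 1887876; √1887876 = 1374.
q = (−8 + 1374)/2 = 683, and p = q + 8 = 691.
Check: 683 · 691 = 471953.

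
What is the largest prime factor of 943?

943 = 23 · 41
41 is prime.
So 943 = 23 · 41; the largest prime factor is 41.

41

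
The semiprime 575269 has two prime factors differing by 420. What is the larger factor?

Since p = q + 420, we have 575269 = q(q + 420), so q² + 420q − 575269 = 0.
Discriminant: 420² + 4·575269 = 176400 + 2301076 = 2477476; √2477476 = 1574.
q = (−420 + 1574)/2 = 577, and p = q + 420 = 997.
Check: 577 · 997 = 575269.

997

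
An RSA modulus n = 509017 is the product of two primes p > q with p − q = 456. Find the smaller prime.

Since p = q + 456, we have 509017 = q(q + 456), so q² + 456q − 509017 = 0.
Discriminant: 456² + 4·509017 = 207936 + 2036068 = 2244004; √2244004 = 1498.
q = (−456 + 1498)/2 = 521, and p = q + 456 = 977.
Check: 521 · 977 = 509017.

521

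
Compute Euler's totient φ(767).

696

Factor: 767 = 13 · 59.
φ(767) = (13−1) · (59−1) = 12 · 58 = 696.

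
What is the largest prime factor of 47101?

47101 = 19 · 2479
2479 = 37 · 67
67 is prime.
So 47101 = 19 · 37 · 67; the largest prime factor is 67.

67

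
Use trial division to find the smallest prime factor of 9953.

37

9953 is odd.
Digit sum 26, not divisible by 3.
Ends in 3: not divisible by 5.
7: 9953 = 7·1421 + 6
11: 9953 = 11·904 + 9
13: 9953 = 13·765 + 8
17: 9953 = 17·585 + 8
19: 9953 = 19·523 + 16
23: 9953 = 23·432 + 17
29: 9953 = 29·343 + 6
31: 9953 = 31·321 + 2
37: 9953 = 37·269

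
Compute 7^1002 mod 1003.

7^1 ≡ 7 (mod 1003)
7^2 ≡ 7^2 = 49 ≡ 49 (mod 1003)
7^4 ≡ 49^2 = 2401 ≡ 395 (mod 1003)
7^8 ≡ 395^2 = 156025 ≡ 560 (mod 1003)
7^16 ≡ 560^2 = 313600 ≡ 664 (mod 1003)
7^32 ≡ 664^2 = 440896 ≡ 579 (mod 1003)
7^64 ≡ 579^2 = 335241 ≡ 239 (mod 1003)
7^128 ≡ 239^2 = 57121 ≡ 953 (mod 1003)
7^256 ≡ 953^2 = 908209 ≡ 494 (mod 1003)
7^512 ≡ 494^2 = 244036 ≡ 307 (mod 1003)
1002 = 512 + 256 + 128 + 64 + 32 + 8 + 2 in binary powers of 2.
So 7^1002 ≡ 307 · 494 · 953 · 239 · 579 · 560 · 49 ≡ 546 (mod 1003).
Since 546 ≠ 1, base 7 is a Fermat witness: 1003 is composite.

546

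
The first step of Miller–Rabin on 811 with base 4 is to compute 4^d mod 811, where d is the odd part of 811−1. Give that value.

1

811 − 1 = 810 = 2^1 · 405, so d = 405.
4^1 ≡ 4 (mod 811)
4^2 ≡ 4^2 = 16 ≡ 16 (mod 811)
4^4 ≡ 16^2 = 256 ≡ 256 (mod 811)
4^8 ≡ 256^2 = 65536 ≡ 656 (mod 811)
4^16 ≡ 656^2 = 430336 ≡ 506 (mod 811)
4^32 ≡ 506^2 = 256036 ≡ 571 (mod 811)
4^64 ≡ 571^2 = 326041 ≡ 19 (mod 811)
4^128 ≡ 19^2 = 361 ≡ 361 (mod 811)
4^256 ≡ 361^2 = 130321 ≡ 561 (mod 811)
405 = 256 + 128 + 16 + 4 + 1 in binary powers of 2.
So 4^405 ≡ 561 · 361 · 506 · 256 · 4 ≡ 1 (mod 811).
Since 4^d ≡ 1 (mod 811), base 4 does not prove 811 composite.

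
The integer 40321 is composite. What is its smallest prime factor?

61

40321 is odd.
Digit sum 10, not divisible by 3.
Ends in 1: not divisible by 5.
7: 40321 = 7·5760 + 1
11: 40321 = 11·3665 + 6
13: 40321 = 13·3101 + 8
17: 40321 = 17·2371 + 14
19: 40321 = 19·2122 + 3
23: 40321 = 23·1753 + 2
29: 40321 = 29·1390 + 11
31: 40321 = 31·1300 + 21
37: 40321 = 37·1089 + 28
41: 40321 = 41·983 + 18
43: 40321 = 43·937 + 30
47: 40321 = 47·857 + 42
53: 40321 = 53·760 + 41
59: 40321 = 59·683 + 24
61: 40321 = 61·661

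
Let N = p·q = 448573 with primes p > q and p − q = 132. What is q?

Since p = q + 132, we have 448573 = q(q + 132), so q² + 132q − 448573 = 0.
Discriminant: 132² + 4·448573 = 17424 + 1794292 = 1811716; √1811716 = 1346.
q = (−132 + 1346)/2 = 607, and p = q + 132 = 739.
Check: 607 · 739 = 448573.

607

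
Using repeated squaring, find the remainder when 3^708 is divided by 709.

3^1 ≡ 3 (mod 709)
3^2 ≡ 3^2 = 9 ≡ 9 (mod 709)
3^4 ≡ 9^2 = 81 ≡ 81 (mod 709)
3^8 ≡ 81^2 = 6561 ≡ 180 (mod 709)
3^16 ≡ 180^2 = 32400 ≡ 495 (mod 709)
3^32 ≡ 495^2 = 245025 ≡ 420 (mod 709)
3^64 ≡ 420^2 = 176400 ≡ 568 (mod 709)
3^128 ≡ 568^2 = 322624 ≡ 29 (mod 709)
3^256 ≡ 29^2 = 841 ≡ 132 (mod 709)
3^512 ≡ 132^2 = 17424 ≡ 408 (mod 709)
708 = 512 + 128 + 64 + 4 in binary powers of 2.
So 3^708 ≡ 408 · 29 · 568 · 81 ≡ 1 (mod 709).
Since the result is 1, base 3 gives no evidence that 709 is composite.

1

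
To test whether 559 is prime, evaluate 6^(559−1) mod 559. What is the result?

259

6^1 ≡ 6 (mod 559)
6^2 ≡ 6^2 = 36 ≡ 36 (mod 559)
6^4 ≡ 36^2 = 1296 ≡ 178 (mod 559)
6^8 ≡ 178^2 = 31684 ≡ 380 (mod 559)
6^16 ≡ 380^2 = 144400 ≡ 178 (mod 559)
6^32 ≡ 178^2 = 31684 ≡ 380 (mod 559)
6^64 ≡ 380^2 = 144400 ≡ 178 (mod 559)
6^128 ≡ 178^2 = 31684 ≡ 380 (mod 559)
6^256 ≡ 380^2 = 144400 ≡ 178 (mod 559)
6^512 ≡ 178^2 = 31684 ≡ 380 (mod 559)
558 = 512 + 32 + 8 + 4 + 2 in binary powers of 2.
So 6^558 ≡ 380 · 380 · 380 · 178 · 36 ≡ 259 (mod 559).
Since 259 ≠ 1, base 6 is a Fermat witness: 559 is composite.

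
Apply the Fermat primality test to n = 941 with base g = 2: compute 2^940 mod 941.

1

2^1 ≡ 2 (mod 941)
2^2 ≡ 2^2 = 4 ≡ 4 (mod 941)
2^4 ≡ 4^2 = 16 ≡ 16 (mod 941)
2^8 ≡ 16^2 = 256 ≡ 256 (mod 941)
2^16 ≡ 256^2 = 65536 ≡ 607 (mod 941)
2^32 ≡ 607^2 = 368449 ≡ 518 (mod 941)
2^64 ≡ 518^2 = 268324 ≡ 139 (mod 941)
2^128 ≡ 139^2 = 19321 ≡ 501 (mod 941)
2^256 ≡ 501^2 = 251001 ≡ 695 (mod 941)
2^512 ≡ 695^2 = 483025 ≡ 292 (mod 941)
940 = 512 + 256 + 128 + 32 + 8 + 4 in binary powers of 2.
So 2^940 ≡ 292 · 695 · 501 · 518 · 256 · 16 ≡ 1 (mod 941).
Since the result is 1, base 2 gives no evidence that 941 is composite.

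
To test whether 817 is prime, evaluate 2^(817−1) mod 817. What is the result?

2^1 ≡ 2 (mod 817)
2^2 ≡ 2^2 = 4 ≡ 4 (mod 817)
2^4 ≡ 4^2 = 16 ≡ 16 (mod 817)
2^8 ≡ 16^2 = 256 ≡ 256 (mod 817)
2^16 ≡ 256^2 = 65536 ≡ 176 (mod 817)
2^32 ≡ 176^2 = 30976 ≡ 747 (mod 817)
2^64 ≡ 747^2 = 558009 ≡ 815 (mod 817)
2^128 ≡ 815^2 = 664225 ≡ 4 (mod 817)
2^256 ≡ 4^2 = 16 ≡ 16 (mod 817)
2^512 ≡ 16^2 = 256 ≡ 256 (mod 817)
816 = 512 + 256 + 32 + 16 in binary powers of 2.
So 2^816 ≡ 256 · 16 · 747 · 176 ≡ 102 (mod 817).
Since 102 ≠ 1, base 2 is a Fermat witness: 817 is composite.

102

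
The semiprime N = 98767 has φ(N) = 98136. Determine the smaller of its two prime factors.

φ(n) = (p−1)(q−1) = n − (p+q) + 1, so p + q = 98767 − 98136 + 1 = 632.
p and q are the roots of t² − 632t + 98767 = 0.
Discriminant: 632² − 4·98767 = 399424 − 395068 = 4356; √4356 = 66.
q = (632 − 66)/2 = 283, p = (632 + 66)/2 = 349.
Check: 283 · 349 = 98767.

283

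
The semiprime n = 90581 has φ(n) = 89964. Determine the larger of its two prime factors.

379

φ(n) = (p−1)(q−1) = n − (p+q) + 1, so p + q = 90581 − 89964 + 1 = 618.
p and q are the roots of t² − 618t + 90581 = 0.
Discriminant: 618² − 4·90581 = 381924 − 362324 = 19600; √19600 = 140.
q = (618 − 140)/2 = 239, p = (618 + 140)/2 = 379.
Check: 239 · 379 = 90581.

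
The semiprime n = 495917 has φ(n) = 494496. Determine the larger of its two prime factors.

809

φ(n) = (p−1)(q−1) = n − (p+q) + 1, so p + q = 495917 − 494496 + 1 = 1422.
p and q are the roots of t² − 1422t + 495917 = 0.
Discriminant: 1422² − 4·495917 = 2022084 − 1983668 = 38416; √38416 = 196.
q = (1422 − 196)/2 = 613, p = (1422 + 196)/2 = 809.
Check: 613 · 809 = 495917.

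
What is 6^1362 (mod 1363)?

6^1 ≡ 6 (mod 1363)
6^2 ≡ 6^2 = 36 ≡ 36 (mod 1363)
6^4 ≡ 36^2 = 1296 ≡ 1296 (mod 1363)
6^8 ≡ 1296^2 = 1679616 ≡ 400 (mod 1363)
6^16 ≡ 400^2 = 160000 ≡ 529 (mod 1363)
6^32 ≡ 529^2 = 279841 ≡ 426 (mod 1363)
6^64 ≡ 426^2 = 181476 ≡ 197 (mod 1363)
6^128 ≡ 197^2 = 38809 ≡ 645 (mod 1363)
6^256 ≡ 645^2 = 416025 ≡ 310 (mod 1363)
6^512 ≡ 310^2 = 96100 ≡ 690 (mod 1363)
6^1024 ≡ 690^2 = 476100 ≡ 413 (mod 1363)
1362 = 1024 + 256 + 64 + 16 + 2 in binary powers of 2.
So 6^1362 ≡ 413 · 310 · 197 · 529 · 36 ≡ 397 (mod 1363).
Since 397 ≠ 1, base 6 is a Fermat witness: 1363 is composite.

397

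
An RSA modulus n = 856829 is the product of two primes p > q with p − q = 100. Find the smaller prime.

Since p = q + 100, we have 856829 = q(q + 100), so q² + 100q − 856829 = 0.
Discriminant: 100² + 4·856829 = 10000 + 3427316 = 3437316; √3437316 = 1854.
q = (−100 + 1854)/2 = 877, and p = q + 100 = 977.
Check: 877 · 977 = 856829.

877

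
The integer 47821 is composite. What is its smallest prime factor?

47821 is odd.
Digit sum 22, not divisible by 3.
Ends in 1: not divisible by 5.
7: 47821 = 7·6831 + 4
11: 47821 = 11·4347 + 4
13: 47821 = 13·3678 + 7
17: 47821 = 17·2813

17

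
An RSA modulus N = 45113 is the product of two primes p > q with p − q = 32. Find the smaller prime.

Since p = q + 32, we have 45113 = q(q + 32), so q² + 32q − 45113 = 0.
Discriminant: 32² + 4·45113 = 1024 + 180452 = 181476; √181476 = 426.
q = (−32 + 426)/2 = 197, and p = q + 32 = 229.
Check: 197 · 229 = 45113.

197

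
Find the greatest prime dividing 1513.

1513 = 17 · 89
89 is prime.
So 1513 = 17 · 89; the largest prime factor is 89.

89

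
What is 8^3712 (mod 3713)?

8^1 ≡ 8 (mod 3713)
8^2 ≡ 8^2 = 64 ≡ 64 (mod 3713)
8^4 ≡ 64^2 = 4096 ≡ 383 (mod 3713)
8^8 ≡ 383^2 = 146689 ≡ 1882 (mod 3713)
8^16 ≡ 1882^2 = 3541924 ≡ 3435 (mod 3713)
8^32 ≡ 3435^2 = 11799225 ≡ 3024 (mod 3713)
8^64 ≡ 3024^2 = 9144576 ≡ 3170 (mod 3713)
8^128 ≡ 3170^2 = 10048900 ≡ 1522 (mod 3713)
8^256 ≡ 1522^2 = 2316484 ≡ 3285 (mod 3713)
8^512 ≡ 3285^2 = 10791225 ≡ 1247 (mod 3713)
8^1024 ≡ 1247^2 = 1555009 ≡ 2975 (mod 3713)
8^2048 ≡ 2975^2 = 8850625 ≡ 2546 (mod 3713)
3712 = 2048 + 1024 + 512 + 128 in binary powers of 2.
So 8^3712 ≡ 2546 · 2975 · 1247 · 1522 ≡ 3494 (mod 3713).
Since 3494 ≠ 1, base 8 is a Fermat witness: 3713 is composite.

3494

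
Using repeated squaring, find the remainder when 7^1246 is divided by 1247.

7^1 ≡ 7 (mod 1247)
7^2 ≡ 7^2 = 49 ≡ 49 (mod 1247)
7^4 ≡ 49^2 = 2401 ≡ 1154 (mod 1247)
7^8 ≡ 1154^2 = 1331716 ≡ 1167 (mod 1247)
7^16 ≡ 1167^2 = 1361889 ≡ 165 (mod 1247)
7^32 ≡ 165^2 = 27225 ≡ 1038 (mod 1247)
7^64 ≡ 1038^2 = 1077444 ≡ 36 (mod 1247)
7^128 ≡ 36^2 = 1296 ≡ 49 (mod 1247)
7^256 ≡ 49^2 = 2401 ≡ 1154 (mod 1247)
7^512 ≡ 1154^2 = 1331716 ≡ 1167 (mod 1247)
7^1024 ≡ 1167^2 = 1361889 ≡ 165 (mod 1247)
1246 = 1024 + 128 + 64 + 16 + 8 + 4 + 2 in binary powers of 2.
So 7^1246 ≡ 165 · 49 · 36 · 165 · 1167 · 1154 · 49 ≡ 552 (mod 1247).
Since 552 ≠ 1, base 7 is a Fermat witness: 1247 is composite.

552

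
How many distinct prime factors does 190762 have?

5

190762 = 2 · 95381
95381 = 11 · 8671
8671 = 13 · 667
667 = 23 · 29
190762 = 2 · 11 · 13 · 23 · 29, which has 5 distinct prime factors.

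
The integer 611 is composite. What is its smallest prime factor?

13

611 is odd.
Digit sum 8, not divisible by 3.
Ends in 1: not divisible by 5.
7: 611 = 7·87 + 2
11: 611 = 11·55 + 6
13: 611 = 13·47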